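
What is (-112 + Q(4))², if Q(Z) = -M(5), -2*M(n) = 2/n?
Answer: 312481/25 ≈ 12499.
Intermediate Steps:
M(n) = -1/n
Q(Z) = ⅕ (Q(Z) = -(-1)/5 = -1*(-⅕) = ⅕)
(-112 + Q(4))² = (-112 + ⅕)² = (-559/5)² = 312481/25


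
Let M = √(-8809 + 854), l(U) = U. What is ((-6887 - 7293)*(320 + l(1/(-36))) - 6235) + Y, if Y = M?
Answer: -40890970/9 + I*√7955 ≈ -4.5434e+6 + 89.191*I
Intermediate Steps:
M = I*√7955 (M = √(-7955) = I*√7955 ≈ 89.191*I)
Y = I*√7955 ≈ 89.191*I
((-6887 - 7293)*(320 + l(1/(-36))) - 6235) + Y = ((-6887 - 7293)*(320 + 1/(-36)) - 6235) + I*√7955 = (-14180*(320 - 1/36) - 6235) + I*√7955 = (-14180*11519/36 - 6235) + I*√7955 = (-40834855/9 - 6235) + I*√7955 = -40890970/9 + I*√7955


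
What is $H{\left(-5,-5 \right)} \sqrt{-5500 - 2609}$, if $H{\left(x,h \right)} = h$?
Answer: $- 15 i \sqrt{901} \approx - 450.25 i$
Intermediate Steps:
$H{\left(-5,-5 \right)} \sqrt{-5500 - 2609} = - 5 \sqrt{-5500 - 2609} = - 5 \sqrt{-8109} = - 5 \cdot 3 i \sqrt{901} = - 15 i \sqrt{901}$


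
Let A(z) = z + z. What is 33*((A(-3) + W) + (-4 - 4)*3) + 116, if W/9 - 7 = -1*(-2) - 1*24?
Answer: -5329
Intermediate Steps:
W = -135 (W = 63 + 9*(-1*(-2) - 1*24) = 63 + 9*(2 - 24) = 63 + 9*(-22) = 63 - 198 = -135)
A(z) = 2*z
33*((A(-3) + W) + (-4 - 4)*3) + 116 = 33*((2*(-3) - 135) + (-4 - 4)*3) + 116 = 33*((-6 - 135) - 8*3) + 116 = 33*(-141 - 24) + 116 = 33*(-165) + 116 = -5445 + 116 = -5329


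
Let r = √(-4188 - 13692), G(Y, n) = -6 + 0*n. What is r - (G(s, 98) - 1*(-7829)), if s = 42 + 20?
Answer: -7823 + 2*I*√4470 ≈ -7823.0 + 133.72*I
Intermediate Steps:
s = 62
G(Y, n) = -6 (G(Y, n) = -6 + 0 = -6)
r = 2*I*√4470 (r = √(-17880) = 2*I*√4470 ≈ 133.72*I)
r - (G(s, 98) - 1*(-7829)) = 2*I*√4470 - (-6 - 1*(-7829)) = 2*I*√4470 - (-6 + 7829) = 2*I*√4470 - 1*7823 = 2*I*√4470 - 7823 = -7823 + 2*I*√4470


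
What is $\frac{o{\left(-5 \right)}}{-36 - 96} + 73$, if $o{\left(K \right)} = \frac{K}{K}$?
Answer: $\frac{9635}{132} \approx 72.992$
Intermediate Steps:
$o{\left(K \right)} = 1$
$\frac{o{\left(-5 \right)}}{-36 - 96} + 73 = 1 \frac{1}{-36 - 96} + 73 = 1 \frac{1}{-132} + 73 = 1 \left(- \frac{1}{132}\right) + 73 = - \frac{1}{132} + 73 = \frac{9635}{132}$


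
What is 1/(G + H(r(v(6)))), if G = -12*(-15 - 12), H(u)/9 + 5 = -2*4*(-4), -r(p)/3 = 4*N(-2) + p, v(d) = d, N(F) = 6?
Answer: 1/567 ≈ 0.0017637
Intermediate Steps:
r(p) = -72 - 3*p (r(p) = -3*(4*6 + p) = -3*(24 + p) = -72 - 3*p)
H(u) = 243 (H(u) = -45 + 9*(-2*4*(-4)) = -45 + 9*(-8*(-4)) = -45 + 9*32 = -45 + 288 = 243)
G = 324 (G = -12*(-27) = 324)
1/(G + H(r(v(6)))) = 1/(324 + 243) = 1/567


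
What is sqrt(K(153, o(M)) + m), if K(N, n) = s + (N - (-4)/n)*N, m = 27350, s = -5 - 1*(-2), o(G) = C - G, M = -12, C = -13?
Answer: 4*sqrt(3134) ≈ 223.93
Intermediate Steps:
o(G) = -13 - G
s = -3 (s = -5 + 2 = -3)
K(N, n) = -3 + N*(N + 4/n) (K(N, n) = -3 + (N - (-4)/n)*N = -3 + (N + 4/n)*N = -3 + N*(N + 4/n))
sqrt(K(153, o(M)) + m) = sqrt((-3 + 153**2 + 4*153/(-13 - 1*(-12))) + 27350) = sqrt((-3 + 23409 + 4*153/(-13 + 12)) + 27350) = sqrt((-3 + 23409 + 4*153/(-1)) + 27350) = sqrt((-3 + 23409 + 4*153*(-1)) + 27350) = sqrt((-3 + 23409 - 612) + 27350) = sqrt(22794 + 27350) = sqrt(50144) = 4*sqrt(3134)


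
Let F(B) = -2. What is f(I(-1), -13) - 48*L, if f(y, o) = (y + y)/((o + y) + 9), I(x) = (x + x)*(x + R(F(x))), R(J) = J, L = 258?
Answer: -12378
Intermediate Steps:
I(x) = 2*x*(-2 + x) (I(x) = (x + x)*(x - 2) = (2*x)*(-2 + x) = 2*x*(-2 + x))
f(y, o) = 2*y/(9 + o + y) (f(y, o) = (2*y)/(9 + o + y) = 2*y/(9 + o + y))
f(I(-1), -13) - 48*L = 2*(2*(-1)*(-2 - 1))/(9 - 13 + 2*(-1)*(-2 - 1)) - 48*258 = 2*(2*(-1)*(-3))/(9 - 13 + 2*(-1)*(-3)) - 12384 = 2*6/(9 - 13 + 6) - 12384 = 2*6/2 - 12384 = 2*6*(½) - 12384 = 6 - 12384 = -12378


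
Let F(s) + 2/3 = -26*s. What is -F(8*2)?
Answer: 1250/3 ≈ 416.67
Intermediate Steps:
F(s) = -⅔ - 26*s
-F(8*2) = -(-⅔ - 208*2) = -(-⅔ - 26*16) = -(-⅔ - 416) = -1*(-1250/3) = 1250/3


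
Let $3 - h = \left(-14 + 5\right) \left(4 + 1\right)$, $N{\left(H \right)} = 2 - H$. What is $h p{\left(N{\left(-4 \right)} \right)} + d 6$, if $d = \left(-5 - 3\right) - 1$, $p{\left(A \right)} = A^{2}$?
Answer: $1674$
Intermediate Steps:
$d = -9$ ($d = -8 - 1 = -9$)
$h = 48$ ($h = 3 - \left(-14 + 5\right) \left(4 + 1\right) = 3 - \left(-9\right) 5 = 3 - -45 = 3 + 45 = 48$)
$h p{\left(N{\left(-4 \right)} \right)} + d 6 = 48 \left(2 - -4\right)^{2} - 54 = 48 \left(2 + 4\right)^{2} - 54 = 48 \cdot 6^{2} - 54 = 48 \cdot 36 - 54 = 1728 - 54 = 1674$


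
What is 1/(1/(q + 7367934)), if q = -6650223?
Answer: 717711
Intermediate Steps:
1/(1/(q + 7367934)) = 1/(1/(-6650223 + 7367934)) = 1/(1/717711) = 717711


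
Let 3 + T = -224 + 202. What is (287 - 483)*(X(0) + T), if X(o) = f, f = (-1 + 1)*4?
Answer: 4900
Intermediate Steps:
f = 0 (f = 0*4 = 0)
X(o) = 0
T = -25 (T = -3 + (-224 + 202) = -3 - 22 = -25)
(287 - 483)*(X(0) + T) = (287 - 483)*(0 - 25) = -196*(-25) = 4900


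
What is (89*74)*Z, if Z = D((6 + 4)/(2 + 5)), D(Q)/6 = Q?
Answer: 395160/7 ≈ 56451.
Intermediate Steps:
D(Q) = 6*Q
Z = 60/7 (Z = 6*((6 + 4)/(2 + 5)) = 6*(10/7) = 60/7 ≈ 8.5714)
(89*74)*Z = (89*74)*(60/7) = 6586*(60/7) = 395160/7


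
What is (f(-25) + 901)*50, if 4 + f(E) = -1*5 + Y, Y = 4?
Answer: 44800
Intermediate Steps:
f(E) = -5 (f(E) = -4 + (-1*5 + 4) = -4 + (-5 + 4) = -4 - 1 = -5)
(f(-25) + 901)*50 = (-5 + 901)*50 = 896*50 = 44800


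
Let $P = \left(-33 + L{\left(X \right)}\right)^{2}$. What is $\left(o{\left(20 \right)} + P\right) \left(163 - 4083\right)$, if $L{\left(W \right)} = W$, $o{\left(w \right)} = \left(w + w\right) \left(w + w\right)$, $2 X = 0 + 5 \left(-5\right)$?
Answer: $-14387380$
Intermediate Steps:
$X = - \frac{25}{2}$ ($X = \frac{0 + 5 \left(-5\right)}{2} = \frac{0 - 25}{2} = \frac{1}{2} \left(-25\right) = - \frac{25}{2} \approx -12.5$)
$o{\left(w \right)} = 4 w^{2}$ ($o{\left(w \right)} = 2 w 2 w = 4 w^{2}$)
$P = \frac{8281}{4}$ ($P = \left(-33 - \frac{25}{2}\right)^{2} = \left(- \frac{91}{2}\right)^{2} = \frac{8281}{4} \approx 2070.3$)
$\left(o{\left(20 \right)} + P\right) \left(163 - 4083\right) = \left(4 \cdot 20^{2} + \frac{8281}{4}\right) \left(163 - 4083\right) = \left(4 \cdot 400 + \frac{8281}{4}\right) \left(-3920\right) = \left(1600 + \frac{8281}{4}\right) \left(-3920\right) = \frac{14681}{4} \left(-3920\right) = -14387380$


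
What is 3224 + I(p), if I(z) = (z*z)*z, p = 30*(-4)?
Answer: -1724776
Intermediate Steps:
p = -120
I(z) = z³ (I(z) = z²*z = z³)
3224 + I(p) = 3224 + (-120)³ = 3224 - 1728000 = -1724776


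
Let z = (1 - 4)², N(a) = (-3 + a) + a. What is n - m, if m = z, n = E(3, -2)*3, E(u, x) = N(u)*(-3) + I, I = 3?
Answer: -27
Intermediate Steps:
N(a) = -3 + 2*a
E(u, x) = 12 - 6*u (E(u, x) = (-3 + 2*u)*(-3) + 3 = (9 - 6*u) + 3 = 12 - 6*u)
n = -18 (n = (12 - 6*3)*3 = (12 - 18)*3 = -6*3 = -18)
z = 9 (z = (-3)² = 9)
m = 9
n - m = -18 - 1*9 = -18 - 9 = -27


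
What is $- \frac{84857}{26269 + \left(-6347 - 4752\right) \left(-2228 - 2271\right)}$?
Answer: $- \frac{84857}{49960670} \approx -0.0016985$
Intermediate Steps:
$- \frac{84857}{26269 + \left(-6347 - 4752\right) \left(-2228 - 2271\right)} = - \frac{84857}{26269 - -49934401} = - \frac{84857}{26269 + 49934401} = - \frac{84857}{49960670}$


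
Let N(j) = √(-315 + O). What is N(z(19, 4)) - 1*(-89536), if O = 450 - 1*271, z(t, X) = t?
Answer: 89536 + 2*I*√34 ≈ 89536.0 + 11.662*I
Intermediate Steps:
O = 179 (O = 450 - 271 = 179)
N(j) = 2*I*√34 (N(j) = √(-315 + 179) = √(-136) = 2*I*√34)
N(z(19, 4)) - 1*(-89536) = 2*I*√34 - 1*(-89536) = 2*I*√34 + 89536 = 89536 + 2*I*√34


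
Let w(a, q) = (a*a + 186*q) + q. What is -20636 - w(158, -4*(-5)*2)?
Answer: -53080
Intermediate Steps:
w(a, q) = a² + 187*q (w(a, q) = (a² + 186*q) + q = a² + 187*q)
-20636 - w(158, -4*(-5)*2) = -20636 - (158² + 187*(-4*(-5)*2)) = -20636 - (24964 + 187*(-2*(-10)*2)) = -20636 - (24964 + 187*(20*2)) = -20636 - (24964 + 187*40) = -20636 - (24964 + 7480) = -20636 - 1*32444 = -20636 - 32444 = -53080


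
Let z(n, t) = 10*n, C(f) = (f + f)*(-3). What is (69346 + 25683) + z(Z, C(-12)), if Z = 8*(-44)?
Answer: 91509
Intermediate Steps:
Z = -352
C(f) = -6*f (C(f) = (2*f)*(-3) = -6*f)
(69346 + 25683) + z(Z, C(-12)) = (69346 + 25683) + 10*(-352) = 95029 - 3520 = 91509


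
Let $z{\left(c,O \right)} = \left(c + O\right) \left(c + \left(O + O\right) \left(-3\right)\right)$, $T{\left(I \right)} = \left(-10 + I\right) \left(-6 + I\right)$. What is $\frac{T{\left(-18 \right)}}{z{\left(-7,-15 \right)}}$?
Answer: $- \frac{336}{913} \approx -0.36802$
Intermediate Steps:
$z{\left(c,O \right)} = \left(O + c\right) \left(c - 6 O\right)$ ($z{\left(c,O \right)} = \left(O + c\right) \left(c + 2 O \left(-3\right)\right) = \left(O + c\right) \left(c - 6 O\right)$)
$\frac{T{\left(-18 \right)}}{z{\left(-7,-15 \right)}} = \frac{60 + \left(-18\right)^{2} - -288}{\left(-7\right)^{2} - 6 \left(-15\right)^{2} - \left(-75\right) \left(-7\right)} = \frac{60 + 324 + 288}{49 - 1350 - 525} = \frac{672}{49 - 1350 - 525} = \frac{672}{-1826} = 672 \left(- \frac{1}{1826}\right) = - \frac{336}{913}$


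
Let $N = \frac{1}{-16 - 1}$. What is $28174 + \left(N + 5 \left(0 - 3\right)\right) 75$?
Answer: $\frac{459758}{17} \approx 27045.0$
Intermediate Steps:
$N = - \frac{1}{17}$ ($N = \frac{1}{-17} = - \frac{1}{17} \approx -0.058824$)
$28174 + \left(N + 5 \left(0 - 3\right)\right) 75 = 28174 + \left(- \frac{1}{17} + 5 \left(0 - 3\right)\right) 75 = 28174 + \left(- \frac{1}{17} + 5 \left(-3\right)\right) 75 = 28174 + \left(- \frac{1}{17} - 15\right) 75 = 28174 - \frac{19200}{17} = \frac{459758}{17}$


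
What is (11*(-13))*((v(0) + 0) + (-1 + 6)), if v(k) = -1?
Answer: -572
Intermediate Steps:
(11*(-13))*((v(0) + 0) + (-1 + 6)) = (11*(-13))*((-1 + 0) + (-1 + 6)) = -143*(-1 + 5) = -143*4 = -572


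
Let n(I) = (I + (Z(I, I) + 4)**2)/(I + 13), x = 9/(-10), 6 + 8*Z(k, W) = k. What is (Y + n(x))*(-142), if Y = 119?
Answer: -658354671/38720 ≈ -17003.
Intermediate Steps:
Z(k, W) = -3/4 + k/8
x = -9/10 (x = 9*(-1/10) = -9/10 ≈ -0.90000)
n(I) = (I + (13/4 + I/8)**2)/(13 + I) (n(I) = (I + ((-3/4 + I/8) + 4)**2)/(I + 13) = (I + (13/4 + I/8)**2)/(13 + I))
(Y + n(x))*(-142) = (119 + (-9/10 + (26 - 9/10)**2/64)/(13 - 9/10))*(-142) = (119 + (-9/10 + (251/10)**2/64)/(121/10))*(-142) = (119 + 10*(-9/10 + (1/64)*(63001/100))/121)*(-142) = (119 + 10*(-9/10 + 63001/6400)/121)*(-142) = (119 + (10/121)*(57241/6400))*(-142) = (119 + 57241/77440)*(-142) = (9272601/77440)*(-142) = -658354671/38720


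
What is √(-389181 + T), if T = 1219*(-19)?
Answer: I*√412342 ≈ 642.14*I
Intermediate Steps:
T = -23161
√(-389181 + T) = √(-389181 - 23161) = √(-412342) = I*√412342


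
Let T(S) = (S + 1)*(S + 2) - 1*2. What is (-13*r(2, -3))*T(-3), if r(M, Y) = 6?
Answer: 0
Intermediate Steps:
T(S) = -2 + (1 + S)*(2 + S) (T(S) = (1 + S)*(2 + S) - 2 = -2 + (1 + S)*(2 + S))
(-13*r(2, -3))*T(-3) = (-13*6)*(-3*(3 - 3)) = -(-234)*0 = -78*0 = 0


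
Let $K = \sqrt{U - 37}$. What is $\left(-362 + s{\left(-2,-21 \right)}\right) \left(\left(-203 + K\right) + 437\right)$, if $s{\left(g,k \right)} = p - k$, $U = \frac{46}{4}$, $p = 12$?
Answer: $-76986 - \frac{329 i \sqrt{102}}{2} \approx -76986.0 - 1661.4 i$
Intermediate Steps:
$U = \frac{23}{2}$ ($U = 46 \cdot \frac{1}{4} = \frac{23}{2} \approx 11.5$)
$K = \frac{i \sqrt{102}}{2}$ ($K = \sqrt{\frac{23}{2} - 37} = \sqrt{- \frac{51}{2}} = \frac{i \sqrt{102}}{2} \approx 5.0498 i$)
$s{\left(g,k \right)} = 12 - k$
$\left(-362 + s{\left(-2,-21 \right)}\right) \left(\left(-203 + K\right) + 437\right) = \left(-362 + \left(12 - -21\right)\right) \left(\left(-203 + \frac{i \sqrt{102}}{2}\right) + 437\right) = \left(-362 + \left(12 + 21\right)\right) \left(234 + \frac{i \sqrt{102}}{2}\right) = \left(-362 + 33\right) \left(234 + \frac{i \sqrt{102}}{2}\right) = - 329 \left(234 + \frac{i \sqrt{102}}{2}\right) = -76986 - \frac{329 i \sqrt{102}}{2}$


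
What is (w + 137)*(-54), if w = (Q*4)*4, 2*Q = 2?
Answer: -8262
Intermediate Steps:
Q = 1 (Q = (½)*2 = 1)
w = 16 (w = (1*4)*4 = 4*4 = 16)
(w + 137)*(-54) = (16 + 137)*(-54) = 153*(-54) = -8262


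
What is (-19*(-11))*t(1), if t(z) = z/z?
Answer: 209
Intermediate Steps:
t(z) = 1
(-19*(-11))*t(1) = -19*(-11)*1 = 209*1 = 209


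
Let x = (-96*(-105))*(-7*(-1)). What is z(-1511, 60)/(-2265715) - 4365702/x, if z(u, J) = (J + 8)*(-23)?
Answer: -109903623901/1776320560 ≈ -61.872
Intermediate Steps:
x = 70560 (x = 10080*7 = 70560)
z(u, J) = -184 - 23*J (z(u, J) = (8 + J)*(-23) = -184 - 23*J)
z(-1511, 60)/(-2265715) - 4365702/x = (-184 - 23*60)/(-2265715) - 4365702/70560 = (-184 - 1380)*(-1/2265715) - 4365702*1/70560 = -1564*(-1/2265715) - 242539/3920 = 1564/2265715 - 242539/3920 = -109903623901/1776320560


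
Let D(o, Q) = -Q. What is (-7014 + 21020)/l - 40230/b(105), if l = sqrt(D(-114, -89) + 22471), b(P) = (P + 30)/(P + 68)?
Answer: -51554 + 149*sqrt(1410)/60 ≈ -51461.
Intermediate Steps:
b(P) = (30 + P)/(68 + P)
l = 4*sqrt(1410) (l = sqrt(-1*(-89) + 22471) = sqrt(89 + 22471) = sqrt(22560) = 4*sqrt(1410) ≈ 150.20)
(-7014 + 21020)/l - 40230/b(105) = (-7014 + 21020)/((4*sqrt(1410))) - 40230*(68 + 105)/(30 + 105) = 14006*(sqrt(1410)/5640) - 40230/(135/173) = 149*sqrt(1410)/60 - 40230/((1/173)*135) = 149*sqrt(1410)/60 - 40230/135/173 = 149*sqrt(1410)/60 - 40230*173/135 = 149*sqrt(1410)/60 - 51554 = -51554 + 149*sqrt(1410)/60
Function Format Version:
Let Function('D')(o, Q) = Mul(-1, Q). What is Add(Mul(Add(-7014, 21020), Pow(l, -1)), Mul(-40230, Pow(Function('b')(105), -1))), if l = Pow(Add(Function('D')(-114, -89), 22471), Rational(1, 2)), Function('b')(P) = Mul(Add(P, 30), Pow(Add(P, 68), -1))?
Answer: Add(-51554, Mul(Rational(149, 60), Pow(1410, Rational(1, 2)))) ≈ -51461.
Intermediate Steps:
Function('b')(P) = Mul(Pow(Add(68, P), -1), Add(30, P)) (Function('b')(P) = Mul(Add(30, P), Pow(Add(68, P), -1)) = Mul(Pow(Add(68, P), -1), Add(30, P)))
l = Mul(4, Pow(1410, Rational(1, 2))) (l = Pow(Add(Mul(-1, -89), 22471), Rational(1, 2)) = Pow(Add(89, 22471), Rational(1, 2)) = Pow(22560, Rational(1, 2)) = Mul(4, Pow(1410, Rational(1, 2))) ≈ 150.20)
Add(Mul(Add(-7014, 21020), Pow(l, -1)), Mul(-40230, Pow(Function('b')(105), -1))) = Add(Mul(Add(-7014, 21020), Pow(Mul(4, Pow(1410, Rational(1, 2))), -1)), Mul(-40230, Pow(Mul(Pow(Add(68, 105), -1), Add(30, 105)), -1))) = Add(Mul(14006, Mul(Rational(1, 5640), Pow(1410, Rational(1, 2)))), Mul(-40230, Pow(Mul(Pow(173, -1), 135), -1))) = Add(Mul(Rational(149, 60), Pow(1410, Rational(1, 2))), Mul(-40230, Pow(Mul(Rational(1, 173), 135), -1))) = Add(Mul(Rational(149, 60), Pow(1410, Rational(1, 2))), Mul(-40230, Pow(Rational(135, 173), -1))) = Add(Mul(Rational(149, 60), Pow(1410, Rational(1, 2))), Mul(-40230, Rational(173, 135))) = Add(Mul(Rational(149, 60), Pow(1410, Rational(1, 2))), -51554) = Add(-51554, Mul(Rational(149, 60), Pow(1410, Rational(1, 2))))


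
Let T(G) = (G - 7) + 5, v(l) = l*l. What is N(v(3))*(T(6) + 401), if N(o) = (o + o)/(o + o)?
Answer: 405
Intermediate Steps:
v(l) = l²
N(o) = 1 (N(o) = (2*o)/((2*o)) = (2*o)*(1/(2*o)) = 1)
T(G) = -2 + G (T(G) = (-7 + G) + 5 = -2 + G)
N(v(3))*(T(6) + 401) = 1*((-2 + 6) + 401) = 1*(4 + 401) = 1*405 = 405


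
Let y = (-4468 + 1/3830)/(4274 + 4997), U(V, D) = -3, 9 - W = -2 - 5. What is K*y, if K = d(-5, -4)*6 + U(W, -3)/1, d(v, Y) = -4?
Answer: 462035853/35507930 ≈ 13.012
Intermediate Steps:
W = 16 (W = 9 - (-2 - 5) = 9 - 1*(-7) = 9 + 7 = 16)
y = -17112439/35507930 (y = (-4468 + 1/3830)/9271 = -17112439/3830*1/9271 = -17112439/35507930 ≈ -0.48193)
K = -27 (K = -4*6 - 3/1 = -24 - 3*1 = -24 - 3 = -27)
K*y = -27*(-17112439/35507930) = 462035853/35507930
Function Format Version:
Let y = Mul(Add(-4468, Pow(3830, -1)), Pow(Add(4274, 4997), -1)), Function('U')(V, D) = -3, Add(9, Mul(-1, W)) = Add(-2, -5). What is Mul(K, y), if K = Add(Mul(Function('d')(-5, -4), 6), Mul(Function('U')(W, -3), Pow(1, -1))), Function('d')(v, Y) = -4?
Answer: Rational(462035853, 35507930) ≈ 13.012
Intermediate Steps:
W = 16 (W = Add(9, Mul(-1, Add(-2, -5))) = Add(9, Mul(-1, -7)) = Add(9, 7) = 16)
y = Rational(-17112439, 35507930) (y = Mul(Add(-4468, Rational(1, 3830)), Pow(9271, -1)) = Mul(Rational(-17112439, 3830), Rational(1, 9271)) = Rational(-17112439, 35507930) ≈ -0.48193)
K = -27 (K = Add(Mul(-4, 6), Mul(-3, Pow(1, -1))) = Add(-24, Mul(-3, 1)) = Add(-24, -3) = -27)
Mul(K, y) = Mul(-27, Rational(-17112439, 35507930)) = Rational(462035853, 35507930)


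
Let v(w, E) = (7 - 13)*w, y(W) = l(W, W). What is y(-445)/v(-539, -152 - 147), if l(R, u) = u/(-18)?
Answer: 445/58212 ≈ 0.0076445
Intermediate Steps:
l(R, u) = -u/18 (l(R, u) = u*(-1/18) = -u/18)
y(W) = -W/18
v(w, E) = -6*w
y(-445)/v(-539, -152 - 147) = (-1/18*(-445))/((-6*(-539))) = (445/18)/3234 = (445/18)*(1/3234) = 445/58212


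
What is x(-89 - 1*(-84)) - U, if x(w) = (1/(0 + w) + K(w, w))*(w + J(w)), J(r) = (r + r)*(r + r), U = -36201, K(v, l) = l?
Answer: 35707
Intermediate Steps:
J(r) = 4*r**2 (J(r) = (2*r)*(2*r) = 4*r**2)
x(w) = (w + 1/w)*(w + 4*w**2) (x(w) = (1/(0 + w) + w)*(w + 4*w**2) = (1/w + w)*(w + 4*w**2) = (w + 1/w)*(w + 4*w**2))
x(-89 - 1*(-84)) - U = (1 + (-89 - 1*(-84))**2 + 4*(-89 - 1*(-84)) + 4*(-89 - 1*(-84))**3) - 1*(-36201) = (1 + (-89 + 84)**2 + 4*(-89 + 84) + 4*(-89 + 84)**3) + 36201 = (1 + (-5)**2 + 4*(-5) + 4*(-5)**3) + 36201 = (1 + 25 - 20 + 4*(-125)) + 36201 = (1 + 25 - 20 - 500) + 36201 = -494 + 36201 = 35707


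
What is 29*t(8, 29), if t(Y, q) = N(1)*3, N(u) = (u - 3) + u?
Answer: -87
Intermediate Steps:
N(u) = -3 + 2*u (N(u) = (-3 + u) + u = -3 + 2*u)
t(Y, q) = -3 (t(Y, q) = (-3 + 2*1)*3 = (-3 + 2)*3 = -1*3 = -3)
29*t(8, 29) = 29*(-3) = -87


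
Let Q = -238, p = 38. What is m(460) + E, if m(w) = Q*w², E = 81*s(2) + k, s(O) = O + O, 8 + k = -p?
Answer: -50360522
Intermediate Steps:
k = -46 (k = -8 - 1*38 = -8 - 38 = -46)
s(O) = 2*O
E = 278 (E = 81*(2*2) - 46 = 81*4 - 46 = 324 - 46 = 278)
m(w) = -238*w²
m(460) + E = -238*460² + 278 = -238*211600 + 278 = -50360800 + 278 = -50360522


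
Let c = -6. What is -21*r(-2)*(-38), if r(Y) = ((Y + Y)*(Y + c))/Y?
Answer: -12768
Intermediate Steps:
r(Y) = -12 + 2*Y (r(Y) = ((Y + Y)*(Y - 6))/Y = ((2*Y)*(-6 + Y))/Y = (2*Y*(-6 + Y))/Y = -12 + 2*Y)
-21*r(-2)*(-38) = -21*(-12 + 2*(-2))*(-38) = -21*(-12 - 4)*(-38) = -21*(-16)*(-38) = 336*(-38) = -12768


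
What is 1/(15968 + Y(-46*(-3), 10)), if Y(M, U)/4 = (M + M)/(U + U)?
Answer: 5/80116 ≈ 6.2410e-5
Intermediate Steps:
Y(M, U) = 4*M/U (Y(M, U) = 4*((M + M)/(U + U)) = 4*((2*M)/((2*U))) = 4*((2*M)*(1/(2*U))) = 4*(M/U) = 4*M/U)
1/(15968 + Y(-46*(-3), 10)) = 1/(15968 + 4*(-46*(-3))/10) = 1/(15968 + 4*138*(1/10)) = 1/(15968 + 276/5) = 1/(80116/5) = 5/80116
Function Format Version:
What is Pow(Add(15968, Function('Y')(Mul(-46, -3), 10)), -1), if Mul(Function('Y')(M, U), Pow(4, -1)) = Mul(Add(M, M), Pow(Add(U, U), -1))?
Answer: Rational(5, 80116) ≈ 6.2410e-5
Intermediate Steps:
Function('Y')(M, U) = Mul(4, M, Pow(U, -1)) (Function('Y')(M, U) = Mul(4, Mul(Add(M, M), Pow(Add(U, U), -1))) = Mul(4, Mul(Mul(2, M), Pow(Mul(2, U), -1))) = Mul(4, Mul(Mul(2, M), Mul(Rational(1, 2), Pow(U, -1)))) = Mul(4, Mul(M, Pow(U, -1))) = Mul(4, M, Pow(U, -1)))
Pow(Add(15968, Function('Y')(Mul(-46, -3), 10)), -1) = Pow(Add(15968, Mul(4, Mul(-46, -3), Pow(10, -1))), -1) = Pow(Add(15968, Mul(4, 138, Rational(1, 10))), -1) = Pow(Add(15968, Rational(276, 5)), -1) = Pow(Rational(80116, 5), -1) = Rational(5, 80116)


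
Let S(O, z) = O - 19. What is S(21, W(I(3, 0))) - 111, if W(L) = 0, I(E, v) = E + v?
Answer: -109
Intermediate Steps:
S(O, z) = -19 + O
S(21, W(I(3, 0))) - 111 = (-19 + 21) - 111 = 2 - 111 = -109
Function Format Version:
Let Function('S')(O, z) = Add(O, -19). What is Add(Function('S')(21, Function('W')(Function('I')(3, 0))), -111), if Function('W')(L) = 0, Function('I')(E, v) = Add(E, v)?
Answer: -109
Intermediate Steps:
Function('S')(O, z) = Add(-19, O)
Add(Function('S')(21, Function('W')(Function('I')(3, 0))), -111) = Add(Add(-19, 21), -111) = Add(2, -111) = -109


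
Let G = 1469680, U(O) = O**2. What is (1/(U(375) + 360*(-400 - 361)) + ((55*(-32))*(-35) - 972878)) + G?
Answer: 74454530669/133335 ≈ 5.5840e+5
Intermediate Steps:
(1/(U(375) + 360*(-400 - 361)) + ((55*(-32))*(-35) - 972878)) + G = (1/(375**2 + 360*(-400 - 361)) + ((55*(-32))*(-35) - 972878)) + 1469680 = (1/(140625 + 360*(-761)) + (-1760*(-35) - 972878)) + 1469680 = (1/(140625 - 273960) + (61600 - 972878)) + 1469680 = (1/(-133335) - 911278) + 1469680 = (-1/133335 - 911278) + 1469680 = -121505252131/133335 + 1469680 = 74454530669/133335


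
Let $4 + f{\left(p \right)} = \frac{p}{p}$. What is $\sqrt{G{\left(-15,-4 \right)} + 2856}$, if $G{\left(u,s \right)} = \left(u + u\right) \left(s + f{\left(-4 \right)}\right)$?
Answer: $\sqrt{3066} \approx 55.371$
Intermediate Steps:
$f{\left(p \right)} = -3$ ($f{\left(p \right)} = -4 + \frac{p}{p} = -4 + 1 = -3$)
$G{\left(u,s \right)} = 2 u \left(-3 + s\right)$ ($G{\left(u,s \right)} = \left(u + u\right) \left(s - 3\right) = 2 u \left(-3 + s\right)$)
$\sqrt{G{\left(-15,-4 \right)} + 2856} = \sqrt{2 \left(-15\right) \left(-3 - 4\right) + 2856} = \sqrt{2 \left(-15\right) \left(-7\right) + 2856} = \sqrt{210 + 2856} = \sqrt{3066}$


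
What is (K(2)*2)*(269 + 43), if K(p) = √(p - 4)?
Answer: 624*I*√2 ≈ 882.47*I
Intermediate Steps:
K(p) = √(-4 + p)
(K(2)*2)*(269 + 43) = (√(-4 + 2)*2)*(269 + 43) = (√(-2)*2)*312 = ((I*√2)*2)*312 = (2*I*√2)*312 = 624*I*√2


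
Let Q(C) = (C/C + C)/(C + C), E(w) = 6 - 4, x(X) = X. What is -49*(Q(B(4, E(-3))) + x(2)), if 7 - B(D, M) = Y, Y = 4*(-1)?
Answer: -1372/11 ≈ -124.73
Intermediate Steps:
E(w) = 2
Y = -4
B(D, M) = 11 (B(D, M) = 7 - 1*(-4) = 7 + 4 = 11)
Q(C) = (1 + C)/(2*C) (Q(C) = (1 + C)/((2*C)) = (1 + C)*(1/(2*C)) = (1 + C)/(2*C))
-49*(Q(B(4, E(-3))) + x(2)) = -49*((½)*(1 + 11)/11 + 2) = -49*((½)*(1/11)*12 + 2) = -49*(6/11 + 2) = -49*28/11 = -1372/11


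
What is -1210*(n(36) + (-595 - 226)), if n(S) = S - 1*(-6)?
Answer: 942590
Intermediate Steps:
n(S) = 6 + S (n(S) = S + 6 = 6 + S)
-1210*(n(36) + (-595 - 226)) = -1210*((6 + 36) + (-595 - 226)) = -1210*(42 - 821) = -1210*(-779) = 942590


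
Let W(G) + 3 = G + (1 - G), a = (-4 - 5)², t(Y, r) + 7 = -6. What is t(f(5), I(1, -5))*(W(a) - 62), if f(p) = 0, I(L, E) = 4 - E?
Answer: 832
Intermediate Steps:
t(Y, r) = -13 (t(Y, r) = -7 - 6 = -13)
a = 81 (a = (-9)² = 81)
W(G) = -2 (W(G) = -3 + (G + (1 - G)) = -3 + 1 = -2)
t(f(5), I(1, -5))*(W(a) - 62) = -13*(-2 - 62) = -13*(-64) = 832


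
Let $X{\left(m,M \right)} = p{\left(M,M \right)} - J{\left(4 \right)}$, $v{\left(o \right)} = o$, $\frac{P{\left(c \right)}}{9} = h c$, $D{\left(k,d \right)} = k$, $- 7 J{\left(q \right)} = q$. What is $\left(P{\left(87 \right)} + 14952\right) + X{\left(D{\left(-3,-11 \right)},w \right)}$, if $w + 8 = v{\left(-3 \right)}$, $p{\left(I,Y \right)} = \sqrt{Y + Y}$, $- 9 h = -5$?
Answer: $\frac{107713}{7} + i \sqrt{22} \approx 15388.0 + 4.6904 i$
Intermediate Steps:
$h = \frac{5}{9}$ ($h = \left(- \frac{1}{9}\right) \left(-5\right) = \frac{5}{9} \approx 0.55556$)
$J{\left(q \right)} = - \frac{q}{7}$
$p{\left(I,Y \right)} = \sqrt{2} \sqrt{Y}$ ($p{\left(I,Y \right)} = \sqrt{2 Y} = \sqrt{2} \sqrt{Y}$)
$P{\left(c \right)} = 5 c$ ($P{\left(c \right)} = 9 \frac{5 c}{9} = 5 c$)
$w = -11$ ($w = -8 - 3 = -11$)
$X{\left(m,M \right)} = \frac{4}{7} + \sqrt{2} \sqrt{M}$ ($X{\left(m,M \right)} = \sqrt{2} \sqrt{M} - \left(- \frac{1}{7}\right) 4 = \sqrt{2} \sqrt{M} - - \frac{4}{7} = \sqrt{2} \sqrt{M} + \frac{4}{7} = \frac{4}{7} + \sqrt{2} \sqrt{M}$)
$\left(P{\left(87 \right)} + 14952\right) + X{\left(D{\left(-3,-11 \right)},w \right)} = \left(5 \cdot 87 + 14952\right) + \left(\frac{4}{7} + \sqrt{2} \sqrt{-11}\right) = \left(435 + 14952\right) + \left(\frac{4}{7} + \sqrt{2} i \sqrt{11}\right) = 15387 + \left(\frac{4}{7} + i \sqrt{22}\right) = \frac{107713}{7} + i \sqrt{22}$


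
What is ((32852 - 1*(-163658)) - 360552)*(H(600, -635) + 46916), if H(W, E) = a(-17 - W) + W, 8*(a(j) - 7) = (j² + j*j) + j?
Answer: -93581449845/4 ≈ -2.3395e+10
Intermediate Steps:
a(j) = 7 + j²/4 + j/8 (a(j) = 7 + ((j² + j*j) + j)/8 = 7 + ((j² + j²) + j)/8 = 7 + (2*j² + j)/8 = 7 + (j + 2*j²)/8 = 7 + (j²/4 + j/8) = 7 + j²/4 + j/8)
H(W, E) = 39/8 + (-17 - W)²/4 + 7*W/8 (H(W, E) = (7 + (-17 - W)²/4 + (-17 - W)/8) + W = (7 + (-17 - W)²/4 + (-17/8 - W/8)) + W = (39/8 - W/8 + (-17 - W)²/4) + W = 39/8 + (-17 - W)²/4 + 7*W/8)
((32852 - 1*(-163658)) - 360552)*(H(600, -635) + 46916) = ((32852 - 1*(-163658)) - 360552)*((617/8 + (¼)*600² + (75/8)*600) + 46916) = ((32852 + 163658) - 360552)*((617/8 + (¼)*360000 + 5625) + 46916) = (196510 - 360552)*((617/8 + 90000 + 5625) + 46916) = -164042*(765617/8 + 46916) = -164042*1140945/8 = -93581449845/4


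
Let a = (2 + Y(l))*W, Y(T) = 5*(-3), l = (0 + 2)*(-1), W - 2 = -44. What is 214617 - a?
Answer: 214071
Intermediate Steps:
W = -42 (W = 2 - 44 = -42)
l = -2 (l = 2*(-1) = -2)
Y(T) = -15
a = 546 (a = (2 - 15)*(-42) = -13*(-42) = 546)
214617 - a = 214617 - 1*546 = 214617 - 546 = 214071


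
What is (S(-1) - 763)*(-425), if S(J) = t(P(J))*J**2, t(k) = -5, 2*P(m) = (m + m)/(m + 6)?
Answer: 326400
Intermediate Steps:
P(m) = m/(6 + m) (P(m) = ((m + m)/(m + 6))/2 = ((2*m)/(6 + m))/2 = (2*m/(6 + m))/2 = m/(6 + m))
S(J) = -5*J**2
(S(-1) - 763)*(-425) = (-5*(-1)**2 - 763)*(-425) = (-5*1 - 763)*(-425) = (-5 - 763)*(-425) = -768*(-425) = 326400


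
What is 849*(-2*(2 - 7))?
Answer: 8490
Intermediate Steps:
849*(-2*(2 - 7)) = 849*(-2*(-5)) = 849*10 = 8490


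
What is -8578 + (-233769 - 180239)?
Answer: -422586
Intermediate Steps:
-8578 + (-233769 - 180239) = -8578 - 414008 = -422586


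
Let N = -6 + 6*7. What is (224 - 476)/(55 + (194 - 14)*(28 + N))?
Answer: -252/11575 ≈ -0.021771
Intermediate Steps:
N = 36 (N = -6 + 42 = 36)
(224 - 476)/(55 + (194 - 14)*(28 + N)) = (224 - 476)/(55 + (194 - 14)*(28 + 36)) = -252/(55 + 180*64) = -252/(55 + 11520) = -252/11575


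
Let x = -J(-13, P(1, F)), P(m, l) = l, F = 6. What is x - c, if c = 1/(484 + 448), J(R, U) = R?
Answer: 12115/932 ≈ 12.999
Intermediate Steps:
c = 1/932 ≈ 0.0010730
x = 13 (x = -1*(-13) = 13)
x - c = 13 - 1*1/932 = 13 - 1/932 = 12115/932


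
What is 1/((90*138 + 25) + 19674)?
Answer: 1/32119 ≈ 3.1134e-5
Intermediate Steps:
1/((90*138 + 25) + 19674) = 1/((12420 + 25) + 19674) = 1/(12445 + 19674) = 1/32119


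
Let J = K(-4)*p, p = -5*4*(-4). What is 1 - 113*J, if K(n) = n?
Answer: 36161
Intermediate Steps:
p = 80 (p = -20*(-4) = 80)
J = -320 (J = -4*80 = -320)
1 - 113*J = 1 - 113*(-320) = 1 + 36160 = 36161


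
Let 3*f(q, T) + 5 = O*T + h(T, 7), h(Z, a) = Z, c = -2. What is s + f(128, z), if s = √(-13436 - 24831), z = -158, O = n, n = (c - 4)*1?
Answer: 785/3 + I*√38267 ≈ 261.67 + 195.62*I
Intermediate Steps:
n = -6 (n = (-2 - 4)*1 = -6*1 = -6)
O = -6
f(q, T) = -5/3 - 5*T/3 (f(q, T) = -5/3 + (-6*T + T)/3 = -5/3 + (-5*T)/3 = -5/3 - 5*T/3)
s = I*√38267 (s = √(-38267) = I*√38267 ≈ 195.62*I)
s + f(128, z) = I*√38267 + (-5/3 - 5/3*(-158)) = I*√38267 + (-5/3 + 790/3) = I*√38267 + 785/3 = 785/3 + I*√38267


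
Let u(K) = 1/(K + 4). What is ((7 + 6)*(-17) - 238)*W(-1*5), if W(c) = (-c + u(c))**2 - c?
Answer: -9639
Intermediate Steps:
u(K) = 1/(4 + K)
W(c) = (1/(4 + c) - c)**2 - c (W(c) = (-c + 1/(4 + c))**2 - c = (1/(4 + c) - c)**2 - c)
((7 + 6)*(-17) - 238)*W(-1*5) = ((7 + 6)*(-17) - 238)*((-1*5 - 1/(4 - 1*5))**2 - (-1)*5) = (13*(-17) - 238)*((-5 - 1/(4 - 5))**2 - 1*(-5)) = (-221 - 238)*((-5 - 1/(-1))**2 + 5) = -459*((-5 - 1*(-1))**2 + 5) = -459*((-5 + 1)**2 + 5) = -459*((-4)**2 + 5) = -459*(16 + 5) = -459*21 = -9639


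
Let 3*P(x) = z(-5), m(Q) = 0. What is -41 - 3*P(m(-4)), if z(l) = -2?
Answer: -39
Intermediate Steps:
P(x) = -⅔ (P(x) = (⅓)*(-2) = -⅔)
-41 - 3*P(m(-4)) = -41 - 3*(-⅔) = -41 + 2 = -39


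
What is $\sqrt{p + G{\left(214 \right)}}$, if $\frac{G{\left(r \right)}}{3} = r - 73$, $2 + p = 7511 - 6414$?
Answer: $\sqrt{1518} \approx 38.962$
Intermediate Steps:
$p = 1095$ ($p = -2 + \left(7511 - 6414\right) = -2 + 1097 = 1095$)
$G{\left(r \right)} = -219 + 3 r$ ($G{\left(r \right)} = 3 \left(r - 73\right) = 3 \left(-73 + r\right) = -219 + 3 r$)
$\sqrt{p + G{\left(214 \right)}} = \sqrt{1095 + \left(-219 + 3 \cdot 214\right)} = \sqrt{1095 + \left(-219 + 642\right)} = \sqrt{1095 + 423} = \sqrt{1518}$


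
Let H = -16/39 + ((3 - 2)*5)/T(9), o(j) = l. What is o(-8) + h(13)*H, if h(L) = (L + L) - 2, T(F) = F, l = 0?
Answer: 136/39 ≈ 3.4872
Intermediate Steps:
o(j) = 0
h(L) = -2 + 2*L (h(L) = 2*L - 2 = -2 + 2*L)
H = 17/117 (H = -16/39 + ((3 - 2)*5)/9 = -16*1/39 + (1*5)*(⅑) = -16/39 + 5*(⅑) = -16/39 + 5/9 = 17/117 ≈ 0.14530)
o(-8) + h(13)*H = 0 + (-2 + 2*13)*(17/117) = 0 + (-2 + 26)*(17/117) = 0 + 24*(17/117) = 0 + 136/39 = 136/39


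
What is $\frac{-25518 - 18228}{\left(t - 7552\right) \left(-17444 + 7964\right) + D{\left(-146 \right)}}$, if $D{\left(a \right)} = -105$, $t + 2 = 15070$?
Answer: $\frac{14582}{23750595} \approx 0.00061396$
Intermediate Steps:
$t = 15068$ ($t = -2 + 15070 = 15068$)
$\frac{-25518 - 18228}{\left(t - 7552\right) \left(-17444 + 7964\right) + D{\left(-146 \right)}} = \frac{-25518 - 18228}{\left(15068 - 7552\right) \left(-17444 + 7964\right) - 105} = - \frac{43746}{7516 \left(-9480\right) - 105} = - \frac{43746}{-71251680 - 105} = - \frac{43746}{-71251785} = \left(-43746\right) \left(- \frac{1}{71251785}\right) = \frac{14582}{23750595}$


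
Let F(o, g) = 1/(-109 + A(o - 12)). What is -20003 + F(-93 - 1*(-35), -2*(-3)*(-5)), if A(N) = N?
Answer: -3580538/179 ≈ -20003.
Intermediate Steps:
F(o, g) = 1/(-121 + o) (F(o, g) = 1/(-109 + (o - 12)) = 1/(-109 + (-12 + o)) = 1/(-121 + o))
-20003 + F(-93 - 1*(-35), -2*(-3)*(-5)) = -20003 + 1/(-121 + (-93 - 1*(-35))) = -20003 + 1/(-121 + (-93 + 35)) = -20003 + 1/(-121 - 58) = -20003 + 1/(-179) = -20003 - 1/179 = -3580538/179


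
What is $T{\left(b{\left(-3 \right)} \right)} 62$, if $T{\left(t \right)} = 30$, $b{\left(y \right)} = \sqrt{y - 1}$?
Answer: $1860$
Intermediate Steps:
$b{\left(y \right)} = \sqrt{-1 + y}$
$T{\left(b{\left(-3 \right)} \right)} 62 = 30 \cdot 62 = 1860$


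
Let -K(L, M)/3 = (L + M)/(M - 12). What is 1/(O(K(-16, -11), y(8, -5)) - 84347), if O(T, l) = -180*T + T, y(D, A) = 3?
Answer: -23/1925482 ≈ -1.1945e-5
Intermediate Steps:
K(L, M) = -3*(L + M)/(-12 + M) (K(L, M) = -3*(L + M)/(M - 12) = -3*(L + M)/(-12 + M))
O(T, l) = -179*T
1/(O(K(-16, -11), y(8, -5)) - 84347) = 1/(-537*(-1*(-16) - 1*(-11))/(-12 - 11) - 84347) = 1/(-537*(16 + 11)/(-23) - 84347) = 1/(-537*(-1)*27/23 - 84347) = 1/(-179*(-81/23) - 84347) = 1/(14499/23 - 84347) = 1/(-1925482/23) = -23/1925482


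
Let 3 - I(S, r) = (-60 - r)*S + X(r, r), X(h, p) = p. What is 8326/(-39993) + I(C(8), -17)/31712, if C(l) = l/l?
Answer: -261514553/1268258016 ≈ -0.20620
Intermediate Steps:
C(l) = 1
I(S, r) = 3 - r - S*(-60 - r) (I(S, r) = 3 - ((-60 - r)*S + r) = 3 - (S*(-60 - r) + r) = 3 - (r + S*(-60 - r)) = 3 + (-r - S*(-60 - r)) = 3 - r - S*(-60 - r))
8326/(-39993) + I(C(8), -17)/31712 = 8326/(-39993) + (3 - 1*(-17) + 60*1 + 1*(-17))/31712 = 8326*(-1/39993) + (3 + 17 + 60 - 17)*(1/31712) = -8326/39993 + 63*(1/31712) = -8326/39993 + 63/31712 = -261514553/1268258016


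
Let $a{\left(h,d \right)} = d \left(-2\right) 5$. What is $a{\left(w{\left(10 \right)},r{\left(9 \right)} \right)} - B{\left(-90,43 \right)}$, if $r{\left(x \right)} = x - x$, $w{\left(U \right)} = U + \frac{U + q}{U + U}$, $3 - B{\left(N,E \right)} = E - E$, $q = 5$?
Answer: $-3$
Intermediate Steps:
$B{\left(N,E \right)} = 3$ ($B{\left(N,E \right)} = 3 - \left(E - E\right) = 3 - 0 = 3 + 0 = 3$)
$w{\left(U \right)} = U + \frac{5 + U}{2 U}$ ($w{\left(U \right)} = U + \frac{U + 5}{U + U} = U + \frac{5 + U}{2 U}$)
$r{\left(x \right)} = 0$
$a{\left(h,d \right)} = - 10 d$ ($a{\left(h,d \right)} = - 2 d 5 = - 10 d$)
$a{\left(w{\left(10 \right)},r{\left(9 \right)} \right)} - B{\left(-90,43 \right)} = \left(-10\right) 0 - 3 = 0 - 3 = -3$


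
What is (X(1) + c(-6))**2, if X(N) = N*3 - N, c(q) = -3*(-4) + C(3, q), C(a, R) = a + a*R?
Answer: 1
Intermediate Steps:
C(a, R) = a + R*a
c(q) = 15 + 3*q (c(q) = -3*(-4) + 3*(1 + q) = 12 + (3 + 3*q) = 15 + 3*q)
X(N) = 2*N (X(N) = 3*N - N = 2*N)
(X(1) + c(-6))**2 = (2*1 + (15 + 3*(-6)))**2 = (2 + (15 - 18))**2 = (2 - 3)**2 = (-1)**2 = 1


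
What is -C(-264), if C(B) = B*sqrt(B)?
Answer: 528*I*sqrt(66) ≈ 4289.5*I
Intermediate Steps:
C(B) = B**(3/2)
-C(-264) = -(-264)**(3/2) = -(-528)*I*sqrt(66) = 528*I*sqrt(66)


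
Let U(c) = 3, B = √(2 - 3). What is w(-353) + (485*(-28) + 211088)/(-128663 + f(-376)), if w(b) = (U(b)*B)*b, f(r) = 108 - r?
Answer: -197508/128179 - 1059*I ≈ -1.5409 - 1059.0*I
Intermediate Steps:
B = I (B = √(-1) = I ≈ 1.0*I)
w(b) = 3*I*b (w(b) = (3*I)*b = 3*I*b)
w(-353) + (485*(-28) + 211088)/(-128663 + f(-376)) = 3*I*(-353) + (485*(-28) + 211088)/(-128663 + (108 - 1*(-376))) = -1059*I + (-13580 + 211088)/(-128663 + (108 + 376)) = -1059*I + 197508/(-128663 + 484) = -1059*I + 197508/(-128179) = -1059*I + 197508*(-1/128179) = -1059*I - 197508/128179 = -197508/128179 - 1059*I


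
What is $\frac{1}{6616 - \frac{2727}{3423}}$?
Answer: $\frac{1141}{7547947} \approx 0.00015117$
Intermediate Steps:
$\frac{1}{6616 - \frac{2727}{3423}} = \frac{1}{6616 - \frac{909}{1141}} = \frac{1}{\frac{7547947}{1141}} = \frac{1141}{7547947}$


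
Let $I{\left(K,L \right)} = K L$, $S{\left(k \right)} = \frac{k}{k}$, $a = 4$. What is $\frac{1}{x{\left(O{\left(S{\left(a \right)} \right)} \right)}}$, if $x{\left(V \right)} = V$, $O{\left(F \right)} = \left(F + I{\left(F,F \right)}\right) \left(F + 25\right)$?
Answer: $\frac{1}{52} \approx 0.019231$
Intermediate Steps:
$S{\left(k \right)} = 1$
$O{\left(F \right)} = \left(25 + F\right) \left(F + F^{2}\right)$ ($O{\left(F \right)} = \left(F + F F\right) \left(F + 25\right) = \left(F + F^{2}\right) \left(25 + F\right) = \left(25 + F\right) \left(F + F^{2}\right)$)
$\frac{1}{x{\left(O{\left(S{\left(a \right)} \right)} \right)}} = \frac{1}{1 \left(25 + 1^{2} + 26 \cdot 1\right)} = \frac{1}{1 \left(25 + 1 + 26\right)} = \frac{1}{1 \cdot 52} = \frac{1}{52}$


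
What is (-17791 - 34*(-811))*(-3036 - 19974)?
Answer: -225106830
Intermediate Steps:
(-17791 - 34*(-811))*(-3036 - 19974) = (-17791 + 27574)*(-23010) = 9783*(-23010) = -225106830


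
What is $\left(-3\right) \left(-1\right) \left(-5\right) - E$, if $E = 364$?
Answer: $-379$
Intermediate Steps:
$\left(-3\right) \left(-1\right) \left(-5\right) - E = \left(-3\right) \left(-1\right) \left(-5\right) - 364 = 3 \left(-5\right) - 364 = -15 - 364 = -379$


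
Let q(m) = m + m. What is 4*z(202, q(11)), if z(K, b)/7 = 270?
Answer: 7560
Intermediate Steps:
q(m) = 2*m
z(K, b) = 1890 (z(K, b) = 7*270 = 1890)
4*z(202, q(11)) = 4*1890 = 7560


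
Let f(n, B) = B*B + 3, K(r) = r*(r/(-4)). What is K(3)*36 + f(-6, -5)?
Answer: -53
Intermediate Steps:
K(r) = -r²/4 (K(r) = r*(r*(-¼)) = r*(-r/4) = -r²/4)
f(n, B) = 3 + B² (f(n, B) = B² + 3 = 3 + B²)
K(3)*36 + f(-6, -5) = -¼*3²*36 + (3 + (-5)²) = -¼*9*36 + (3 + 25) = -9/4*36 + 28 = -81 + 28 = -53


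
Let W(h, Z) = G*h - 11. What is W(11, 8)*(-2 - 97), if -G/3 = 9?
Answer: 30492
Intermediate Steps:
G = -27 (G = -3*9 = -27)
W(h, Z) = -11 - 27*h (W(h, Z) = -27*h - 11 = -11 - 27*h)
W(11, 8)*(-2 - 97) = (-11 - 27*11)*(-2 - 97) = (-11 - 297)*(-99) = -308*(-99) = 30492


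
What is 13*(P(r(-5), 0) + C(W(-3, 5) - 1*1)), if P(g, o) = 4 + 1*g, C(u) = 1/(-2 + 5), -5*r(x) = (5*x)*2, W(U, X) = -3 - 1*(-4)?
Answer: 559/3 ≈ 186.33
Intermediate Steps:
W(U, X) = 1 (W(U, X) = -3 + 4 = 1)
r(x) = -2*x (r(x) = -5*x*2/5 = -2*x)
C(u) = 1/3
P(g, o) = 4 + g
13*(P(r(-5), 0) + C(W(-3, 5) - 1*1)) = 13*((4 - 2*(-5)) + 1/3) = 13*((4 + 10) + 1/3) = 13*(14 + 1/3) = 13*(43/3) = 559/3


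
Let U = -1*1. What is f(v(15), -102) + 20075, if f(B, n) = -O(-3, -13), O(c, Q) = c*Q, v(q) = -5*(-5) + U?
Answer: 20036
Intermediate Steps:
U = -1
v(q) = 24 (v(q) = -5*(-5) - 1 = 25 - 1 = 24)
O(c, Q) = Q*c
f(B, n) = -39 (f(B, n) = -(-13)*(-3) = -1*39 = -39)
f(v(15), -102) + 20075 = -39 + 20075 = 20036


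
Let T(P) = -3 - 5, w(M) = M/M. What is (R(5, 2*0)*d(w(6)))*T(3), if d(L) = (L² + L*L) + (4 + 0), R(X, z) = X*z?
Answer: 0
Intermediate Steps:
w(M) = 1
d(L) = 4 + 2*L² (d(L) = (L² + L²) + 4 = 2*L² + 4 = 4 + 2*L²)
T(P) = -8
(R(5, 2*0)*d(w(6)))*T(3) = ((5*(2*0))*(4 + 2*1²))*(-8) = ((5*0)*(4 + 2*1))*(-8) = (0*(4 + 2))*(-8) = (0*6)*(-8) = 0*(-8) = 0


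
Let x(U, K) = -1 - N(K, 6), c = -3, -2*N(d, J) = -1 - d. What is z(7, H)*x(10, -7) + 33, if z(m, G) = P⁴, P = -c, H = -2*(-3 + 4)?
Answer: 195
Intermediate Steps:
N(d, J) = ½ + d/2 (N(d, J) = -(-1 - d)/2 = ½ + d/2)
x(U, K) = -3/2 - K/2 (x(U, K) = -1 - (½ + K/2) = -1 + (-½ - K/2) = -3/2 - K/2)
H = -2 (H = -2*1 = -2)
P = 3 (P = -1*(-3) = 3)
z(m, G) = 81 (z(m, G) = 3⁴ = 81)
z(7, H)*x(10, -7) + 33 = 81*(-3/2 - ½*(-7)) + 33 = 81*(-3/2 + 7/2) + 33 = 81*2 + 33 = 162 + 33 = 195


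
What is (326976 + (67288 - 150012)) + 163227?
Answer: 407479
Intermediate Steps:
(326976 + (67288 - 150012)) + 163227 = (326976 - 82724) + 163227 = 244252 + 163227 = 407479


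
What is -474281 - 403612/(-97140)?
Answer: -11517813182/24285 ≈ -4.7428e+5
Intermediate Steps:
-474281 - 403612/(-97140) = -474281 - 403612*(-1/97140) = -474281 + 100903/24285 = -11517813182/24285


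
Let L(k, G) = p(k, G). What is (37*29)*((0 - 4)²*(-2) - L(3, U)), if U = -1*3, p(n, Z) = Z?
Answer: -31117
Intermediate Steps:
U = -3
L(k, G) = G
(37*29)*((0 - 4)²*(-2) - L(3, U)) = (37*29)*((0 - 4)²*(-2) - 1*(-3)) = 1073*((-4)²*(-2) + 3) = 1073*(16*(-2) + 3) = 1073*(-32 + 3) = 1073*(-29) = -31117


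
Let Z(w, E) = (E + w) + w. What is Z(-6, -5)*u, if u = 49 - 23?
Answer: -442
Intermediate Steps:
Z(w, E) = E + 2*w
u = 26
Z(-6, -5)*u = (-5 + 2*(-6))*26 = (-5 - 12)*26 = -17*26 = -442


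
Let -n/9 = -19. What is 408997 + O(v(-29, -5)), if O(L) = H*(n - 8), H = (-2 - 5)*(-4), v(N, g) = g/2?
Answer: 413561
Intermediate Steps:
n = 171 (n = -9*(-19) = 171)
v(N, g) = g/2 (v(N, g) = g*(½) = g/2)
H = 28 (H = -7*(-4) = 28)
O(L) = 4564 (O(L) = 28*(171 - 8) = 28*163 = 4564)
408997 + O(v(-29, -5)) = 408997 + 4564 = 413561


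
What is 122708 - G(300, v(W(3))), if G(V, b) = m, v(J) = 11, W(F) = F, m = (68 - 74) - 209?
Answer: 122923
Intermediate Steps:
m = -215 (m = -6 - 209 = -215)
G(V, b) = -215
122708 - G(300, v(W(3))) = 122708 - 1*(-215) = 122708 + 215 = 122923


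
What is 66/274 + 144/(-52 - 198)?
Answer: -5739/17125 ≈ -0.33512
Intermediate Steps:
66/274 + 144/(-52 - 198) = 66*(1/274) + 144/(-250) = 33/137 + 144*(-1/250) = 33/137 - 72/125 = -5739/17125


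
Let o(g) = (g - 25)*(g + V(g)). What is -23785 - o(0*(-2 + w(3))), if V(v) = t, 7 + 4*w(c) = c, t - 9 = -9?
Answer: -23785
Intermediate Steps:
t = 0 (t = 9 - 9 = 0)
w(c) = -7/4 + c/4
V(v) = 0
o(g) = g*(-25 + g) (o(g) = (g - 25)*(g + 0) = (-25 + g)*g = g*(-25 + g))
-23785 - o(0*(-2 + w(3))) = -23785 - 0*(-2 + (-7/4 + (1/4)*3))*(-25 + 0*(-2 + (-7/4 + (1/4)*3))) = -23785 - 0*(-2 + (-7/4 + 3/4))*(-25 + 0*(-2 + (-7/4 + 3/4))) = -23785 - 0*(-2 - 1)*(-25 + 0*(-2 - 1)) = -23785 - 0*(-3)*(-25 + 0*(-3)) = -23785 - 0*(-25 + 0) = -23785 - 0*(-25) = -23785 - 1*0 = -23785 + 0 = -23785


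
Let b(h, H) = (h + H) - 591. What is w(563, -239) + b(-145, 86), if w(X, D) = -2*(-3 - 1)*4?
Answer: -618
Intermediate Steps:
b(h, H) = -591 + H + h (b(h, H) = (H + h) - 591 = -591 + H + h)
w(X, D) = 32 (w(X, D) = -(-8)*4 = -2*(-16) = 32)
w(563, -239) + b(-145, 86) = 32 + (-591 + 86 - 145) = 32 - 650 = -618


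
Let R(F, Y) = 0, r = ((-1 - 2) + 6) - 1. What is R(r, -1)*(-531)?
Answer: 0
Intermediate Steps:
r = 2 (r = (-3 + 6) - 1 = 3 - 1 = 2)
R(r, -1)*(-531) = 0*(-531) = 0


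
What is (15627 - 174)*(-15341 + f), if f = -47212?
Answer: -966631509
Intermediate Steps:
(15627 - 174)*(-15341 + f) = (15627 - 174)*(-15341 - 47212) = 15453*(-62553) = -966631509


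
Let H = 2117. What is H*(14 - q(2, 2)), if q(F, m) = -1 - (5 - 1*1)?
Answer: 40223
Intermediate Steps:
q(F, m) = -5 (q(F, m) = -1 - (5 - 1) = -1 - 1*4 = -1 - 4 = -5)
H*(14 - q(2, 2)) = 2117*(14 - 1*(-5)) = 2117*(14 + 5) = 2117*19 = 40223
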